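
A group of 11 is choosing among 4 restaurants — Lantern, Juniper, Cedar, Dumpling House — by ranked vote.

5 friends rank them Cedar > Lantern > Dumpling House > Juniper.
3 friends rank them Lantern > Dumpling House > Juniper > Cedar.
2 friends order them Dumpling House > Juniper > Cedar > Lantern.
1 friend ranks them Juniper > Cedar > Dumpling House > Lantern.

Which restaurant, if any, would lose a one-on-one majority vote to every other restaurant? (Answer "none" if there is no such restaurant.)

none

Pairwise majorities:
Lantern vs Juniper: Lantern, 8–3.
Lantern vs Cedar: Lantern preferred on 3 ballots; Cedar wins 8–3.
Lantern vs Dumpling House: 5+3 = 8 for Lantern, 3 for Dumpling House — Lantern by 8–3.
Juniper vs Cedar: Juniper wins 6–5.
Juniper vs Dumpling House: Dumpling House, 10–1.
Cedar–Dumpling House: Cedar 6–5.
Every restaurant wins at least one matchup (Lantern beats Juniper; Juniper beats Cedar; Cedar beats Lantern; Dumpling House beats Juniper), so there is no Condorcet loser.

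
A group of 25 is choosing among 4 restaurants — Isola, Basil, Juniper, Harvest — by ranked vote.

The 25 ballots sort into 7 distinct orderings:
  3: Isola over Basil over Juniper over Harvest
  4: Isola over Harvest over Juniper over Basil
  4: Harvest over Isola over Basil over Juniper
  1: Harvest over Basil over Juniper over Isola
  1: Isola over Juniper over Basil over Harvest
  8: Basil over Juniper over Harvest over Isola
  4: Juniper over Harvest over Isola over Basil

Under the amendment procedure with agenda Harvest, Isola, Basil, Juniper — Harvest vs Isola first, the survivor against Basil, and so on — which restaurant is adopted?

Juniper

Round 1: Harvest vs Isola — 17–8, Harvest advances.
Round 2: Harvest vs Basil — 13–12, Harvest advances.
Round 3: Harvest vs Juniper — 9–16, Juniper advances.
Juniper survives the agenda.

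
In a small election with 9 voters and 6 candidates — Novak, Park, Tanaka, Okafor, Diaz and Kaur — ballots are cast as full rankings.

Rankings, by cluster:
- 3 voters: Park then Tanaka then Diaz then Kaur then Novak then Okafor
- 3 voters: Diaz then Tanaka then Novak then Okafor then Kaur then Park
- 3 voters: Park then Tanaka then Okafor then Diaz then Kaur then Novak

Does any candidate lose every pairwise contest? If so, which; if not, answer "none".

Pairwise majorities:
Novak vs Park: 3 to 6, Park.
Novak vs Tanaka: 0 for Novak, 9 for Tanaka — Tanaka by 9–0.
Novak vs Okafor: Novak is ranked higher on 3+3 = 6 ballots, Okafor on 3. Novak wins 6–3.
Novak vs Diaz: Diaz wins 9–0.
Novak vs Kaur: 3 to 6, Kaur.
Park vs Tanaka: 6 to 3, Park.
Park vs Okafor: Park is ranked higher on 3+3 = 6 ballots, Okafor on 3. Park wins 6–3.
Park–Diaz: Park 6–3.
Park vs Kaur: Park, 6–3.
Tanaka vs Okafor: Tanaka is ranked higher on 3+3+3 = 9 ballots, Okafor on 0. Tanaka wins 9–0.
Tanaka–Diaz: Tanaka 6–3.
Tanaka vs Kaur: 3+3+3 = 9 for Tanaka, 0 for Kaur — Tanaka by 9–0.
Okafor vs Diaz: 3 to 6, Diaz.
Okafor vs Kaur: Okafor preferred on 3+3 = 6 ballots; Okafor wins 6–3.
Diaz vs Kaur: Diaz wins 9–0.
Every candidate wins at least one matchup (Novak beats Okafor; Park beats Novak; Tanaka beats Novak; Okafor beats Kaur; Diaz beats Novak; Kaur beats Novak), so there is no Condorcet loser.

none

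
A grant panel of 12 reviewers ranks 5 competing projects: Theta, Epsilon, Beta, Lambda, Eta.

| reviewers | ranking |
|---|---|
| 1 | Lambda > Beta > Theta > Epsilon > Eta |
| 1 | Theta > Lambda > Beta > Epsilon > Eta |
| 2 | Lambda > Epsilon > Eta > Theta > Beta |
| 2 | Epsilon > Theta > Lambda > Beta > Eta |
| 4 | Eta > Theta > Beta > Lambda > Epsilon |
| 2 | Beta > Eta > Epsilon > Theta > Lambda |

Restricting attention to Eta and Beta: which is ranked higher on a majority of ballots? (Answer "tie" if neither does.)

tie

Ballots ranking Eta above Beta: 2 + 4 = 6.
Ballots ranking Beta above Eta: 12 − 6 = 6.
6–6: the pair ties.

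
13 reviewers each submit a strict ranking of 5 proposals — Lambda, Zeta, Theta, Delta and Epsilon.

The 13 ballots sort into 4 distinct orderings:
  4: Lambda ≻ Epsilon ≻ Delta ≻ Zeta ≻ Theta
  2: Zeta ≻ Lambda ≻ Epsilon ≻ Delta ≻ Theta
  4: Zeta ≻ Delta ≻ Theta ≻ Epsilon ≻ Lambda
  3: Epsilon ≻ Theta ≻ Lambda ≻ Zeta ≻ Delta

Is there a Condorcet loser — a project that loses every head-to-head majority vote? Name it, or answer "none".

none

Pairwise majorities:
Lambda vs Zeta: 4+3 = 7 for Lambda, 6 for Zeta — Lambda by 7–6.
Lambda vs Theta: Theta wins 7–6.
Lambda vs Delta: Lambda wins 9–4.
Lambda vs Epsilon: Epsilon, 7–6.
Zeta vs Theta: 10 to 3, Zeta.
Zeta vs Delta: Zeta is ranked higher on 2+4+3 = 9 ballots, Delta on 4. Zeta wins 9–4.
Zeta vs Epsilon: Zeta is ranked higher on 2+4 = 6 ballots, Epsilon on 7. Epsilon wins 7–6.
Theta vs Delta: 3 for Theta, 10 for Delta — Delta by 10–3.
Theta vs Epsilon: 4 for Theta, 9 for Epsilon — Epsilon by 9–4.
Delta vs Epsilon: Epsilon, 9–4.
Every project wins at least one matchup (Lambda beats Zeta; Zeta beats Theta; Theta beats Lambda; Delta beats Theta; Epsilon beats Lambda), so there is no Condorcet loser.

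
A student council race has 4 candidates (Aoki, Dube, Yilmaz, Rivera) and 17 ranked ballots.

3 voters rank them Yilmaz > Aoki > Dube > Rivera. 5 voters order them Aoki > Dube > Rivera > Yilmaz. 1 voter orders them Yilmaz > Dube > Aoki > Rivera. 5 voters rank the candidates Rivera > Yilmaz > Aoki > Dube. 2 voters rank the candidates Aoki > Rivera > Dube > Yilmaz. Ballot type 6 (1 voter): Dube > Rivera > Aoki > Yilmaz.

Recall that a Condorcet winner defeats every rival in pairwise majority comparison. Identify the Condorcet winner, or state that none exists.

none

Check each pair by majority over 17 ballots:
Aoki–Dube: Aoki 15–2.
Aoki–Yilmaz: Yilmaz 9–8.
Aoki–Rivera: Aoki 11–6.
Dube–Yilmaz: Yilmaz 9–8.
Dube vs Rivera: Dube, 10–7.
Yilmaz vs Rivera: Rivera, 13–4.
Every candidate loses at least once (Aoki loses to Yilmaz; Dube loses to Aoki; Yilmaz loses to Rivera; Rivera loses to Aoki). The majority relation contains the cycle Aoki beats Rivera beats Yilmaz beats Aoki, so there is no Condorcet winner.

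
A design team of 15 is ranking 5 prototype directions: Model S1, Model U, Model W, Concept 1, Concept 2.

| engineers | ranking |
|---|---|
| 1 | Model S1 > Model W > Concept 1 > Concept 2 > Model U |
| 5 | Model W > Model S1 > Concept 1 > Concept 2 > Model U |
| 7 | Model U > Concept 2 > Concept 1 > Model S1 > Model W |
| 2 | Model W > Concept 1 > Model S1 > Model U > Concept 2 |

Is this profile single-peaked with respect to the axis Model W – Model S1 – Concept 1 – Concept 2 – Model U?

Axis positions: Model W=1, Model S1=2, Concept 1=3, Concept 2=4, Model U=5.
Cluster 1 (peak Model S1 at position 2): ranking walks positions 2-1-3-4-5, expanding outward from the peak — single-peaked.
Cluster 2 (peak Model W at position 1): ranking walks positions 1-2-3-4-5, expanding outward from the peak — single-peaked.
Cluster 3 (peak Model U at position 5): ranking walks positions 5-4-3-2-1, expanding outward from the peak — single-peaked.
Cluster 4: ranking walks positions 1-3-2-5-4; Concept 1 is ranked above Model S1 even though Model S1 lies between Concept 1 and the peak Model W on the axis — preferences dip and rise again. Not single-peaked.
Cluster 4 violates single-peakedness, so the profile is not single-peaked on this axis.

no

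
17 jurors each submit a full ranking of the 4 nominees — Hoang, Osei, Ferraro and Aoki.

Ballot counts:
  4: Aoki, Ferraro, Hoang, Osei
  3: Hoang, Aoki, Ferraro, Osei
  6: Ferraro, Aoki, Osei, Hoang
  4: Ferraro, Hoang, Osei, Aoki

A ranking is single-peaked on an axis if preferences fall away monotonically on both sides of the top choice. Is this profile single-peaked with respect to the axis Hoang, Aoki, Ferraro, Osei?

Axis positions: Hoang=1, Aoki=2, Ferraro=3, Osei=4.
Type 1 (peak Aoki at position 2): ranking walks positions 2-3-1-4, expanding outward from the peak — single-peaked.
Type 2 (peak Hoang at position 1): ranking walks positions 1-2-3-4, expanding outward from the peak — single-peaked.
Type 3 (peak Ferraro at position 3): ranking walks positions 3-2-4-1, expanding outward from the peak — single-peaked.
Type 4: ranking walks positions 3-1-4-2; Hoang is ranked above Aoki even though Aoki lies between Hoang and the peak Ferraro on the axis — preferences dip and rise again. Not single-peaked.
Type 4 violates single-peakedness, so the profile is not single-peaked on this axis.

no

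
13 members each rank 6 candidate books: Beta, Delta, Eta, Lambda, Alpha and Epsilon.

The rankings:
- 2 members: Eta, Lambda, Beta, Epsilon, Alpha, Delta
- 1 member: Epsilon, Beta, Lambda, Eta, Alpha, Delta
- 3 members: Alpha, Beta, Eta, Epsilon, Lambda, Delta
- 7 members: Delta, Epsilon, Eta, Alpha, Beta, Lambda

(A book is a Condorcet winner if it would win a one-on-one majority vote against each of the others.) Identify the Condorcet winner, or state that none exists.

Delta

Pairwise majorities:
Beta vs Delta: Beta preferred on 2+1+3 = 6 ballots; Delta wins 7–6.
Beta vs Eta: 1+3 = 4 for Beta, 9 for Eta — Eta by 9–4.
Beta vs Lambda: 11 to 2, Beta.
Beta vs Alpha: Beta preferred on 2+1 = 3 ballots; Alpha wins 10–3.
Beta vs Epsilon: Beta preferred on 2+3 = 5 ballots; Epsilon wins 8–5.
Delta vs Eta: Delta preferred on 7 ballots; Delta wins 7–6.
Delta vs Lambda: Delta is ranked higher on 7 ballots, Lambda on 6. Delta wins 7–6.
Delta vs Alpha: 7 to 6, Delta.
Delta vs Epsilon: Delta is ranked higher on 7 ballots, Epsilon on 6. Delta wins 7–6.
Eta vs Lambda: Eta is ranked higher on 2+3+7 = 12 ballots, Lambda on 1. Eta wins 12–1.
Eta vs Alpha: Eta preferred on 2+1+7 = 10 ballots; Eta wins 10–3.
Eta vs Epsilon: 2+3 = 5 for Eta, 8 for Epsilon — Epsilon by 8–5.
Lambda vs Alpha: Lambda is ranked higher on 2+1 = 3 ballots, Alpha on 10. Alpha wins 10–3.
Lambda vs Epsilon: Lambda preferred on 2 ballots; Epsilon wins 11–2.
Alpha vs Epsilon: Alpha preferred on 3 ballots; Epsilon wins 10–3.
Delta beats each of Beta, Eta, Lambda, Alpha, Epsilon — Delta is the Condorcet winner.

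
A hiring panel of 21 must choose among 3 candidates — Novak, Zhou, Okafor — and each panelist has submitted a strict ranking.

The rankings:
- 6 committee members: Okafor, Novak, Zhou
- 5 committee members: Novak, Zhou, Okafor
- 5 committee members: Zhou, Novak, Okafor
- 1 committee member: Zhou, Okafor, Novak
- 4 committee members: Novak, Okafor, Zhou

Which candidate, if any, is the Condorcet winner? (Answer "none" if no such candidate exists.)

Novak

Check each pair by majority over 21 ballots:
Novak vs Zhou: 15 to 6, Novak.
Novak vs Okafor: 14 to 7, Novak.
Zhou vs Okafor: Zhou preferred on 5+5+1 = 11 ballots; Zhou wins 11–10.
Novak wins every pairwise contest, so Novak is the Condorcet winner.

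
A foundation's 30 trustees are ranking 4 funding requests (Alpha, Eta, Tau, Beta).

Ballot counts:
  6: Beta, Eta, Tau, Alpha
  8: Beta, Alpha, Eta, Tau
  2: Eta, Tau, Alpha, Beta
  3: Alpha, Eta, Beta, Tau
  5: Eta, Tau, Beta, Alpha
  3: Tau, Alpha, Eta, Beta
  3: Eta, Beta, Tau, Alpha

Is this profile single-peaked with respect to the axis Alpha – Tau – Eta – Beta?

Axis positions: Alpha=1, Tau=2, Eta=3, Beta=4.
Bloc 1 (peak Beta at position 4): ranking walks positions 4-3-2-1, expanding outward from the peak — single-peaked.
Bloc 2: ranking walks positions 4-1-3-2; Alpha is ranked above Eta even though Eta lies between Alpha and the peak Beta on the axis — preferences dip and rise again. Not single-peaked.
Bloc 3 (peak Eta at position 3): ranking walks positions 3-2-1-4, expanding outward from the peak — single-peaked.
Bloc 4: ranking walks positions 1-3-4-2; Eta is ranked above Tau even though Tau lies between Eta and the peak Alpha on the axis — preferences dip and rise again. Not single-peaked.
Bloc 5 (peak Eta at position 3): ranking walks positions 3-2-4-1, expanding outward from the peak — single-peaked.
Bloc 6 (peak Tau at position 2): ranking walks positions 2-1-3-4, expanding outward from the peak — single-peaked.
Bloc 7 (peak Eta at position 3): ranking walks positions 3-4-2-1, expanding outward from the peak — single-peaked.
Bloc 2 violates single-peakedness, so the profile is not single-peaked on this axis.

no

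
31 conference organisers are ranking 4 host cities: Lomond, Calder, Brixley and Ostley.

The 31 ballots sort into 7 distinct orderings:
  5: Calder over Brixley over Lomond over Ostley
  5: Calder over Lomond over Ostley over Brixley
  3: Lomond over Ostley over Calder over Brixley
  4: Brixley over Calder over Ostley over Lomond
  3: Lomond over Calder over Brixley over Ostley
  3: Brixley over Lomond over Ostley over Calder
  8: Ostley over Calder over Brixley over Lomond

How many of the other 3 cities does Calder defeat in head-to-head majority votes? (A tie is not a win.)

Calder against each rival (31 organisers):
Calder vs Lomond: Calder is ranked higher on 5+5+4+8 = 22 ballots, Lomond on 9. Calder wins 22–9.
Calder vs Brixley: Calder preferred on 5+5+3+3+8 = 24 ballots; Calder wins 24–7.
Calder vs Ostley: Calder, 17–14.
Calder beats Lomond, Brixley, Ostley — 3 pairwise wins.

3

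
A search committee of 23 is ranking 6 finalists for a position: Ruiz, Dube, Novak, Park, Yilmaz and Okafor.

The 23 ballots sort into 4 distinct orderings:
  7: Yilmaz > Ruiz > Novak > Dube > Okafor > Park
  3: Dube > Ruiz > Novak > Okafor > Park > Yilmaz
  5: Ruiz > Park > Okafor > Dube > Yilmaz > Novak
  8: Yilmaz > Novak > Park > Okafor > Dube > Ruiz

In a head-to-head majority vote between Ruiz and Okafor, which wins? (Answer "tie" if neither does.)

Ballots ranking Ruiz above Okafor: 7 + 3 + 5 = 15.
Ballots ranking Okafor above Ruiz: 23 − 15 = 8.
Ruiz wins the head-to-head 15–8.

Ruiz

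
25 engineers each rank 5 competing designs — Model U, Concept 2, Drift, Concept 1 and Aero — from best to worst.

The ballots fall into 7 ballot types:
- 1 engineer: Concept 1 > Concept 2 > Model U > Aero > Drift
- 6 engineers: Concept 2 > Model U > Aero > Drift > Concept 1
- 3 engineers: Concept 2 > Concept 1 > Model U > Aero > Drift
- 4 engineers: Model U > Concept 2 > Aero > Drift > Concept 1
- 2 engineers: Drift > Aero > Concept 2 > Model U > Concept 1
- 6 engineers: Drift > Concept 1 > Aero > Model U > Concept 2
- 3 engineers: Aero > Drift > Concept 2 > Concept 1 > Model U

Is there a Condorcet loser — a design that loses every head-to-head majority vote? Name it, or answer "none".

none

Pairwise majorities:
Model U vs Concept 2: Model U preferred on 4+6 = 10 ballots; Concept 2 wins 15–10.
Model U vs Drift: Model U preferred on 1+6+3+4 = 14 ballots; Model U wins 14–11.
Model U vs Concept 1: Concept 1 wins 13–12.
Model U vs Aero: Model U, 14–11.
Concept 2 vs Drift: 14 to 11, Concept 2.
Concept 2 vs Concept 1: 18 to 7, Concept 2.
Concept 2 vs Aero: Concept 2, 14–11.
Drift vs Concept 1: Drift, 21–4.
Drift vs Aero: 2+6 = 8 for Drift, 17 for Aero — Aero by 17–8.
Concept 1 vs Aero: Concept 1 is ranked higher on 1+3+6 = 10 ballots, Aero on 15. Aero wins 15–10.
Every design wins at least one matchup (Model U beats Drift; Concept 2 beats Model U; Drift beats Concept 1; Concept 1 beats Model U; Aero beats Drift), so there is no Condorcet loser.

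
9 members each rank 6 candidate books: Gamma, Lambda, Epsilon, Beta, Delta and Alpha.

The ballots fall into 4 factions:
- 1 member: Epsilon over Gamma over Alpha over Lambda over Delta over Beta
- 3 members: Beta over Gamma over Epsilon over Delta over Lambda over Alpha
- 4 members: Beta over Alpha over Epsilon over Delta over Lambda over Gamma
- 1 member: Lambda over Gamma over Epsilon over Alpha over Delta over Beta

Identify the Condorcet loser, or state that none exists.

none

Pairwise majorities:
Gamma vs Lambda: 1+3 = 4 for Gamma, 5 for Lambda — Lambda by 5–4.
Gamma vs Epsilon: Epsilon wins 5–4.
Gamma vs Beta: Gamma is ranked higher on 1+1 = 2 ballots, Beta on 7. Beta wins 7–2.
Gamma–Delta: Gamma 5–4.
Gamma vs Alpha: 1+3+1 = 5 for Gamma, 4 for Alpha — Gamma by 5–4.
Lambda vs Epsilon: Epsilon wins 8–1.
Lambda vs Beta: Lambda preferred on 1+1 = 2 ballots; Beta wins 7–2.
Lambda vs Delta: Lambda is ranked higher on 1+1 = 2 ballots, Delta on 7. Delta wins 7–2.
Lambda–Alpha: Alpha 5–4.
Epsilon vs Beta: Beta wins 7–2.
Epsilon vs Delta: Epsilon is ranked higher on 1+3+4+1 = 9 ballots, Delta on 0. Epsilon wins 9–0.
Epsilon vs Alpha: Epsilon preferred on 1+3+1 = 5 ballots; Epsilon wins 5–4.
Beta vs Delta: Beta, 7–2.
Beta vs Alpha: Beta is ranked higher on 3+4 = 7 ballots, Alpha on 2. Beta wins 7–2.
Delta vs Alpha: Alpha wins 6–3.
No book is winless: Gamma beats Delta; Lambda beats Gamma; Epsilon beats Gamma; Beta beats Gamma; Delta beats Lambda; Alpha beats Lambda. There is no Condorcet loser.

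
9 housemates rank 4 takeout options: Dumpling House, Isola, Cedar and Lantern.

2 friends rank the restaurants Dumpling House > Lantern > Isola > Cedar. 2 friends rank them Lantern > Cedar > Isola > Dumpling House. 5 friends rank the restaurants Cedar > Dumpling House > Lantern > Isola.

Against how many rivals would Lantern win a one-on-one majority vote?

Lantern against each rival (9 friends):
Lantern–Dumpling House: Dumpling House 7–2.
Lantern vs Isola: Lantern preferred on 2+2+5 = 9 ballots; Lantern wins 9–0.
Lantern vs Cedar: Lantern preferred on 2+2 = 4 ballots; Cedar wins 5–4.
Lantern beats Isola; loses to Dumpling House, Cedar — 1 pairwise win.

1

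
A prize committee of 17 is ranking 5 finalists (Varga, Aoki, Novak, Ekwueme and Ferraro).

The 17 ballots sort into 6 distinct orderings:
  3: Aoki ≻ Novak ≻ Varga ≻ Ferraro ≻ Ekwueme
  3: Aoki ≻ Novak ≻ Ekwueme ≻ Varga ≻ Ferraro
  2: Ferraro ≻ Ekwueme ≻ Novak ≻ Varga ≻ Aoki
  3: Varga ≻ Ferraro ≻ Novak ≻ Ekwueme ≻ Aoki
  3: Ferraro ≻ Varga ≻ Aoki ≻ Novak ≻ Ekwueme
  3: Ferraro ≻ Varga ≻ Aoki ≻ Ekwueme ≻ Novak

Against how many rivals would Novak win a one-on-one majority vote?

1

Novak against each rival (17 jurors):
Novak vs Varga: Varga, 9–8.
Novak vs Aoki: 2+3 = 5 for Novak, 12 for Aoki — Aoki by 12–5.
Novak–Ekwueme: Novak 12–5.
Novak vs Ferraro: Ferraro wins 11–6.
Novak beats Ekwueme; loses to Varga, Aoki, Ferraro — 1 pairwise win.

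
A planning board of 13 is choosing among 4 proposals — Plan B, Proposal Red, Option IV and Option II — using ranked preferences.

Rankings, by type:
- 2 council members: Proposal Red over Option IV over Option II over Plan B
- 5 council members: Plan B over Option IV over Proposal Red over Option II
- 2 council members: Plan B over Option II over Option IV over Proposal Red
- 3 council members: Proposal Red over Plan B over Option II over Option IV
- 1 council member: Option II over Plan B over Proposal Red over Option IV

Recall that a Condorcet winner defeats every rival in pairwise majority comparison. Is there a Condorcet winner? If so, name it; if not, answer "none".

Plan B

Check each pair by majority over 13 ballots:
Plan B vs Proposal Red: Plan B preferred on 5+2+1 = 8 ballots; Plan B wins 8–5.
Plan B–Option IV: Plan B 11–2.
Plan B vs Option II: Plan B preferred on 5+2+3 = 10 ballots; Plan B wins 10–3.
Proposal Red vs Option IV: Option IV wins 7–6.
Proposal Red vs Option II: 10 to 3, Proposal Red.
Option IV vs Option II: Option IV is ranked higher on 2+5 = 7 ballots, Option II on 6. Option IV wins 7–6.
Only Plan B has no losses; Plan B is the Condorcet winner.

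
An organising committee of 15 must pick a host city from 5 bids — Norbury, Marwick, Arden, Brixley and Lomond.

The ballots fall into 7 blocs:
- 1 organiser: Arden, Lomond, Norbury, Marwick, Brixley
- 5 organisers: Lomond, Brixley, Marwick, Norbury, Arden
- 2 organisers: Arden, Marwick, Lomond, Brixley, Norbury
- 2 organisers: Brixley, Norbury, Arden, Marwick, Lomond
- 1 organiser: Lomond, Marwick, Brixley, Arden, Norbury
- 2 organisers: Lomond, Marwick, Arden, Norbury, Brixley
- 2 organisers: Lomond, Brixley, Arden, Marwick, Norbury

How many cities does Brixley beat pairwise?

3

Brixley against each rival (15 organisers):
Brixley vs Norbury: Brixley wins 12–3.
Brixley vs Marwick: 9 to 6, Brixley.
Brixley vs Arden: Brixley preferred on 5+2+1+2 = 10 ballots; Brixley wins 10–5.
Brixley vs Lomond: 2 to 13, Lomond.
Brixley beats Norbury, Marwick, Arden; loses to Lomond — 3 pairwise wins.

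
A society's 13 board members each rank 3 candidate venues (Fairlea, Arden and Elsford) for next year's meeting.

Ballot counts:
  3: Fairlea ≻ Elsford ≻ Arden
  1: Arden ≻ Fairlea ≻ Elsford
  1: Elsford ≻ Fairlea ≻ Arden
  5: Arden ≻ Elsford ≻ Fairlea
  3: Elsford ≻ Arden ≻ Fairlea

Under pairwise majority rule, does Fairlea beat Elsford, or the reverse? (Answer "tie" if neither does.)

Elsford

Ballots ranking Fairlea above Elsford: 3 + 1 = 4.
Ballots ranking Elsford above Fairlea: 13 − 4 = 9.
Elsford wins the head-to-head 9–4.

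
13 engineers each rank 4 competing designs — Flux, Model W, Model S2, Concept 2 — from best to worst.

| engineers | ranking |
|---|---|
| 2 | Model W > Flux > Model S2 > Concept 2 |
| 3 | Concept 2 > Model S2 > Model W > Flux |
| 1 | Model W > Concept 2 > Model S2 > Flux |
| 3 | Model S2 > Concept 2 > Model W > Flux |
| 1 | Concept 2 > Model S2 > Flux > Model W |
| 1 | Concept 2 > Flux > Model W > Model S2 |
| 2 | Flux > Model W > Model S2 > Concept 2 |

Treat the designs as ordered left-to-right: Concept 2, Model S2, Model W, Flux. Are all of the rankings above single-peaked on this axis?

Axis positions: Concept 2=1, Model S2=2, Model W=3, Flux=4.
Bloc 1 (peak Model W at position 3): ranking walks positions 3-4-2-1, expanding outward from the peak — single-peaked.
Bloc 2 (peak Concept 2 at position 1): ranking walks positions 1-2-3-4, expanding outward from the peak — single-peaked.
Bloc 3: ranking walks positions 3-1-2-4; Concept 2 is ranked above Model S2 even though Model S2 lies between Concept 2 and the peak Model W on the axis — preferences dip and rise again. Not single-peaked.
Bloc 4 (peak Model S2 at position 2): ranking walks positions 2-1-3-4, expanding outward from the peak — single-peaked.
Bloc 5: ranking walks positions 1-2-4-3; Flux is ranked above Model W even though Model W lies between Flux and the peak Concept 2 on the axis — preferences dip and rise again. Not single-peaked.
Bloc 6: ranking walks positions 1-4-3-2; Flux is ranked above Model S2 even though Model S2 lies between Flux and the peak Concept 2 on the axis — preferences dip and rise again. Not single-peaked.
Bloc 7 (peak Flux at position 4): ranking walks positions 4-3-2-1, expanding outward from the peak — single-peaked.
Bloc 3 violates single-peakedness, so the profile is not single-peaked on this axis.

no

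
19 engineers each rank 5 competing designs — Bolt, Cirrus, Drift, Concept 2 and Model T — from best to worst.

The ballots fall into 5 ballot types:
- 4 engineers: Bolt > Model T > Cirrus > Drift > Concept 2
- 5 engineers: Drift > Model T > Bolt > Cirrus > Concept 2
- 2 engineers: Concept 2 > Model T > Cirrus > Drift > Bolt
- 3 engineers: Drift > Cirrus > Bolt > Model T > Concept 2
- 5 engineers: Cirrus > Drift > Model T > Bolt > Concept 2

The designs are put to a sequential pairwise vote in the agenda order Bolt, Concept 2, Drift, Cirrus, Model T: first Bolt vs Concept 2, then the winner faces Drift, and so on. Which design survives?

Round 1: Bolt vs Concept 2 — 17–2, Bolt advances.
Round 2: Bolt vs Drift — 4–15, Drift advances.
Round 3: Drift vs Cirrus — 8–11, Cirrus advances.
Round 4: Cirrus vs Model T — 8–11, Model T advances.
The agenda winner is Model T.

Model T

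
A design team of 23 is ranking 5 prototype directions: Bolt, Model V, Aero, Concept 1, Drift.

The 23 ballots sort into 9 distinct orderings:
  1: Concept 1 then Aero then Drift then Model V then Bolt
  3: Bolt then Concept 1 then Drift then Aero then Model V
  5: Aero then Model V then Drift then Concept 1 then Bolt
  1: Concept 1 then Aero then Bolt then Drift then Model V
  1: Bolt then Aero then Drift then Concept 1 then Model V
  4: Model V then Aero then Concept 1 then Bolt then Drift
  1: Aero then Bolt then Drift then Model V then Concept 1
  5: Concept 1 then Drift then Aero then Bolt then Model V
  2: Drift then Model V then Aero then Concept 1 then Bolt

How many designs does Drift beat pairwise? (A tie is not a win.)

2

Drift against each rival (23 engineers):
Drift vs Bolt: Drift, 13–10.
Drift vs Model V: Drift preferred on 14 ballots; Drift wins 14–9.
Drift vs Aero: Aero, 13–10.
Drift vs Concept 1: Concept 1, 14–9.
Drift beats Bolt, Model V; loses to Aero, Concept 1 — 2 pairwise wins.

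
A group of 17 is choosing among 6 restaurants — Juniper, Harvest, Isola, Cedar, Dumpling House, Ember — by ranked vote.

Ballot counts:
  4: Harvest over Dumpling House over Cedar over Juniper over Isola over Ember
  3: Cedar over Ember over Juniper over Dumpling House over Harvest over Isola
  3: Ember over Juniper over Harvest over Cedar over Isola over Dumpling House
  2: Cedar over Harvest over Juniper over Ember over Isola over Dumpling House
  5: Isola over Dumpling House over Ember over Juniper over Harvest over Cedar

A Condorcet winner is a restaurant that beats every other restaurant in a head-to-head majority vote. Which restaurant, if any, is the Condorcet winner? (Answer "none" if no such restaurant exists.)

none

Head-to-head results (17 friends):
Juniper vs Harvest: Juniper wins 11–6.
Juniper–Isola: Juniper 12–5.
Juniper–Cedar: Cedar 9–8.
Juniper vs Dumpling House: Dumpling House, 9–8.
Juniper–Ember: Ember 11–6.
Harvest vs Isola: Harvest wins 12–5.
Harvest vs Cedar: Harvest, 12–5.
Harvest vs Dumpling House: Harvest wins 9–8.
Harvest vs Ember: Ember, 11–6.
Isola–Cedar: Cedar 12–5.
Isola vs Dumpling House: Isola, 10–7.
Isola vs Ember: Isola, 9–8.
Cedar vs Dumpling House: Dumpling House, 9–8.
Cedar–Ember: Cedar 9–8.
Dumpling House vs Ember: Dumpling House wins 9–8.
No restaurant is unbeaten: Juniper loses to Cedar; Harvest loses to Juniper; Isola loses to Juniper; Cedar loses to Harvest; Dumpling House loses to Harvest; Ember loses to Isola. In particular Juniper beats Harvest beats Cedar beats Juniper is a majority cycle — no Condorcet winner exists.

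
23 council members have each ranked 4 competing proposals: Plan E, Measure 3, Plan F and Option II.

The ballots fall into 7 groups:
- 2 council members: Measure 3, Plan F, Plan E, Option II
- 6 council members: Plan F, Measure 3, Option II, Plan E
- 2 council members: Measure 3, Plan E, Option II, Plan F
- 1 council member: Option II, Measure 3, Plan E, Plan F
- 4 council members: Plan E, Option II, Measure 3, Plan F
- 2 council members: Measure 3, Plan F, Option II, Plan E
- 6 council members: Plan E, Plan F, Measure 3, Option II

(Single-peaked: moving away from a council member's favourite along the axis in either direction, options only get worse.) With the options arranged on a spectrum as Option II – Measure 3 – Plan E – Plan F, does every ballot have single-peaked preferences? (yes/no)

Axis positions: Option II=1, Measure 3=2, Plan E=3, Plan F=4.
Group 1: ranking walks positions 2-4-3-1; Plan F is ranked above Plan E even though Plan E lies between Plan F and the peak Measure 3 on the axis — preferences dip and rise again. Not single-peaked.
Group 2: ranking walks positions 4-2-1-3; Measure 3 is ranked above Plan E even though Plan E lies between Measure 3 and the peak Plan F on the axis — preferences dip and rise again. Not single-peaked.
Group 3 (peak Measure 3 at position 2): ranking walks positions 2-3-1-4, expanding outward from the peak — single-peaked.
Group 4 (peak Option II at position 1): ranking walks positions 1-2-3-4, expanding outward from the peak — single-peaked.
Group 5: ranking walks positions 3-1-2-4; Option II is ranked above Measure 3 even though Measure 3 lies between Option II and the peak Plan E on the axis — preferences dip and rise again. Not single-peaked.
Group 6: ranking walks positions 2-4-1-3; Plan F is ranked above Plan E even though Plan E lies between Plan F and the peak Measure 3 on the axis — preferences dip and rise again. Not single-peaked.
Group 7 (peak Plan E at position 3): ranking walks positions 3-4-2-1, expanding outward from the peak — single-peaked.
Group 1 violates single-peakedness, so the profile is not single-peaked on this axis.

no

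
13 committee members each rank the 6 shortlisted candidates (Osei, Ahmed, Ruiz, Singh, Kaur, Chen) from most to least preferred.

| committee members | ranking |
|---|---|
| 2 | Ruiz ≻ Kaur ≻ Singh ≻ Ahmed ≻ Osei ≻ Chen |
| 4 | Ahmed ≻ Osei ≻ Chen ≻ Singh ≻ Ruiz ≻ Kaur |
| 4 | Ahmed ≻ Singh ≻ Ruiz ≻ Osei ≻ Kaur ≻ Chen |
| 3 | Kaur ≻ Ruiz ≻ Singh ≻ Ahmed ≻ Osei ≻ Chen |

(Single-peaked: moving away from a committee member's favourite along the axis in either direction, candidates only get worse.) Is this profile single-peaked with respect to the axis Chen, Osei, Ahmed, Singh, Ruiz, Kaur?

Axis positions: Chen=1, Osei=2, Ahmed=3, Singh=4, Ruiz=5, Kaur=6.
Faction 1 (peak Ruiz at position 5): ranking walks positions 5-6-4-3-2-1, expanding outward from the peak — single-peaked.
Faction 2 (peak Ahmed at position 3): ranking walks positions 3-2-1-4-5-6, expanding outward from the peak — single-peaked.
Faction 3 (peak Ahmed at position 3): ranking walks positions 3-4-5-2-6-1, expanding outward from the peak — single-peaked.
Faction 4 (peak Kaur at position 6): ranking walks positions 6-5-4-3-2-1, expanding outward from the peak — single-peaked.
Every ranking is single-peaked on this axis.

yes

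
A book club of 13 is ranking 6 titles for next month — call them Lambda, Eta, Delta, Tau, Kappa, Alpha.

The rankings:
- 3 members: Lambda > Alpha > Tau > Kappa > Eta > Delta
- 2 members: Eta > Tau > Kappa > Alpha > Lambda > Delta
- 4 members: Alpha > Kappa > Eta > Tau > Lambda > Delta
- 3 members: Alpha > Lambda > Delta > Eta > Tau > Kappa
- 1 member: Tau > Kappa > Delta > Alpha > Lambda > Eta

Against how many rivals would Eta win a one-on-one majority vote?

Eta against each rival (13 members):
Eta vs Lambda: 6 to 7, Lambda.
Eta vs Delta: Eta wins 9–4.
Eta–Tau: Eta 9–4.
Eta vs Kappa: 5 to 8, Kappa.
Eta vs Alpha: 2 for Eta, 11 for Alpha — Alpha by 11–2.
Eta beats Delta, Tau; loses to Lambda, Kappa, Alpha — 2 pairwise wins.

2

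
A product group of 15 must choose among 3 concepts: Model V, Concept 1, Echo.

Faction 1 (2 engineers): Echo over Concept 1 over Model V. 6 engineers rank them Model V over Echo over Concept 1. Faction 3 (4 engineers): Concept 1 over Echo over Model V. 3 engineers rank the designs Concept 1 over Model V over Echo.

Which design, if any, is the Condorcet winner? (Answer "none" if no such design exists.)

Pairwise majorities:
Model V vs Concept 1: 6 for Model V, 9 for Concept 1 — Concept 1 by 9–6.
Model V vs Echo: 9 to 6, Model V.
Concept 1 vs Echo: Concept 1 preferred on 4+3 = 7 ballots; Echo wins 8–7.
Each design drops at least one matchup (Model V loses to Concept 1; Concept 1 loses to Echo; Echo loses to Model V); the cycle Model V beats Echo beats Concept 1 beats Model V rules out a Condorcet winner.

none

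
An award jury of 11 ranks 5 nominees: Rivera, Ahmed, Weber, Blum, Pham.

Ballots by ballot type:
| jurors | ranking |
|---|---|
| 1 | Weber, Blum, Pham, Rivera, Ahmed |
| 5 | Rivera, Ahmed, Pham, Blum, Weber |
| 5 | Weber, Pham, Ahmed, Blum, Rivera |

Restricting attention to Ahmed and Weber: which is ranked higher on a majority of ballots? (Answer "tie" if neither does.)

Weber

Ballots ranking Ahmed above Weber: 5.
Ballots ranking Weber above Ahmed: 11 − 5 = 6.
Weber wins the head-to-head 6–5.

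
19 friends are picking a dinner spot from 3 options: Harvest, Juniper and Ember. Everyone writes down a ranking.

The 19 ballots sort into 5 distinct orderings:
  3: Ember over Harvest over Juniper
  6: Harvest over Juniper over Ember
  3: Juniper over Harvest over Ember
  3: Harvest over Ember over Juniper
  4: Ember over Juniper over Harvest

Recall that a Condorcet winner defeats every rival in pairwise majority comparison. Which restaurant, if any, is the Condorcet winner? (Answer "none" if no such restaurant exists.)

Pairwise majorities:
Harvest vs Juniper: Harvest is ranked higher on 3+6+3 = 12 ballots, Juniper on 7. Harvest wins 12–7.
Harvest vs Ember: 6+3+3 = 12 for Harvest, 7 for Ember — Harvest by 12–7.
Juniper vs Ember: Juniper preferred on 6+3 = 9 ballots; Ember wins 10–9.
Harvest wins every pairwise contest, so Harvest is the Condorcet winner.

Harvest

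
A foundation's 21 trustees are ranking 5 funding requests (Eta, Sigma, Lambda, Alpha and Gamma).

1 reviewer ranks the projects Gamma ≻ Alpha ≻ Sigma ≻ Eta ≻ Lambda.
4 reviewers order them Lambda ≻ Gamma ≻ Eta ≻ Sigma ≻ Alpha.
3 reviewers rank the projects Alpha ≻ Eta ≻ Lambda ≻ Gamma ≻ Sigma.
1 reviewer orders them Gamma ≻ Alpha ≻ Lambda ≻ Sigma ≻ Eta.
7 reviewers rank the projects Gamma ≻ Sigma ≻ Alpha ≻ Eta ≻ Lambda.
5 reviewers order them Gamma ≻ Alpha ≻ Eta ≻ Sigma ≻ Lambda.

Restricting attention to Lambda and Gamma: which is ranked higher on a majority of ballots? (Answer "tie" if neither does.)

Ballots ranking Lambda above Gamma: 4 + 3 = 7.
Ballots ranking Gamma above Lambda: 21 − 7 = 14.
Gamma wins the head-to-head 14–7.

Gamma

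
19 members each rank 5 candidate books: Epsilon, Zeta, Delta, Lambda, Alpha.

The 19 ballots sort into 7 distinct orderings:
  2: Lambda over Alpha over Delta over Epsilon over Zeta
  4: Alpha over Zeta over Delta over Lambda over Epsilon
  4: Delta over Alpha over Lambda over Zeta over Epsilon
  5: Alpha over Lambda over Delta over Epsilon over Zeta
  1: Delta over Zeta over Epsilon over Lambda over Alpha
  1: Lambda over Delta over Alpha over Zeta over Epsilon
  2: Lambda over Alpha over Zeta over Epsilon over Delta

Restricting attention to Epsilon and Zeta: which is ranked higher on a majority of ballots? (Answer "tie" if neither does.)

Ballots ranking Epsilon above Zeta: 2 + 5 = 7.
Ballots ranking Zeta above Epsilon: 19 − 7 = 12.
Zeta wins the head-to-head 12–7.

Zeta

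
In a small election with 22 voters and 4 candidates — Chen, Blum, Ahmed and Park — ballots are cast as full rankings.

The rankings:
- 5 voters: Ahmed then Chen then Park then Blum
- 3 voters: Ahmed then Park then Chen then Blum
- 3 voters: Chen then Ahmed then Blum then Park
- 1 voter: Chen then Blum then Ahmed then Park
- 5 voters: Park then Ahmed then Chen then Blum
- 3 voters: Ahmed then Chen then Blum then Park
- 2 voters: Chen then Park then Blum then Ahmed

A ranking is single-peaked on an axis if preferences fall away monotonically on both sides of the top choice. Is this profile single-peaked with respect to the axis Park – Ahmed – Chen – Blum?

no

Axis positions: Park=1, Ahmed=2, Chen=3, Blum=4.
Faction 1 (peak Ahmed at position 2): ranking walks positions 2-3-1-4, expanding outward from the peak — single-peaked.
Faction 2 (peak Ahmed at position 2): ranking walks positions 2-1-3-4, expanding outward from the peak — single-peaked.
Faction 3 (peak Chen at position 3): ranking walks positions 3-2-4-1, expanding outward from the peak — single-peaked.
Faction 4 (peak Chen at position 3): ranking walks positions 3-4-2-1, expanding outward from the peak — single-peaked.
Faction 5 (peak Park at position 1): ranking walks positions 1-2-3-4, expanding outward from the peak — single-peaked.
Faction 6 (peak Ahmed at position 2): ranking walks positions 2-3-4-1, expanding outward from the peak — single-peaked.
Faction 7: ranking walks positions 3-1-4-2; Park is ranked above Ahmed even though Ahmed lies between Park and the peak Chen on the axis — preferences dip and rise again. Not single-peaked.
Faction 7 violates single-peakedness, so the profile is not single-peaked on this axis.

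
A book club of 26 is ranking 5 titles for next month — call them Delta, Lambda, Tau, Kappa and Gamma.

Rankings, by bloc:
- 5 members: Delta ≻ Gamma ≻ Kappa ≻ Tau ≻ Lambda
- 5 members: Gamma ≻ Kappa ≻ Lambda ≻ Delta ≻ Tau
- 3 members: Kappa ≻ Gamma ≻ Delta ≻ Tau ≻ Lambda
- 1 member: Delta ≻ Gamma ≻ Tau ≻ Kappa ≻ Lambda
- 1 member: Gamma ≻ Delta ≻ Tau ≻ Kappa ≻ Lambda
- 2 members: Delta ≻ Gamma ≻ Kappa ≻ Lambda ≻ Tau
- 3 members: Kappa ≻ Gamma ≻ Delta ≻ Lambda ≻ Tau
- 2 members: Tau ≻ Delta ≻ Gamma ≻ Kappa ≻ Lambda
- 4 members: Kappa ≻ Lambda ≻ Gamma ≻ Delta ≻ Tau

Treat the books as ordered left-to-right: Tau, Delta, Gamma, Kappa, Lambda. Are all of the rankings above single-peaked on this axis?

yes

Axis positions: Tau=1, Delta=2, Gamma=3, Kappa=4, Lambda=5.
Bloc 1 (peak Delta at position 2): ranking walks positions 2-3-4-1-5, expanding outward from the peak — single-peaked.
Bloc 2 (peak Gamma at position 3): ranking walks positions 3-4-5-2-1, expanding outward from the peak — single-peaked.
Bloc 3 (peak Kappa at position 4): ranking walks positions 4-3-2-1-5, expanding outward from the peak — single-peaked.
Bloc 4 (peak Delta at position 2): ranking walks positions 2-3-1-4-5, expanding outward from the peak — single-peaked.
Bloc 5 (peak Gamma at position 3): ranking walks positions 3-2-1-4-5, expanding outward from the peak — single-peaked.
Bloc 6 (peak Delta at position 2): ranking walks positions 2-3-4-5-1, expanding outward from the peak — single-peaked.
Bloc 7 (peak Kappa at position 4): ranking walks positions 4-3-2-5-1, expanding outward from the peak — single-peaked.
Bloc 8 (peak Tau at position 1): ranking walks positions 1-2-3-4-5, expanding outward from the peak — single-peaked.
Bloc 9 (peak Kappa at position 4): ranking walks positions 4-5-3-2-1, expanding outward from the peak — single-peaked.
Every ranking is single-peaked on this axis.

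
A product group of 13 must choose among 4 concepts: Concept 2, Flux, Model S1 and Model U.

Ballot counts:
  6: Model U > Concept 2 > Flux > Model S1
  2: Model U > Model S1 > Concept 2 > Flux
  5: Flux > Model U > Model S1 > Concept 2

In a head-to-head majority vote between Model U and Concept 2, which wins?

Ballots ranking Model U above Concept 2: 6 + 2 + 5 = 13.
Ballots ranking Concept 2 above Model U: 13 − 13 = 0.
Model U wins the head-to-head 13–0.

Model U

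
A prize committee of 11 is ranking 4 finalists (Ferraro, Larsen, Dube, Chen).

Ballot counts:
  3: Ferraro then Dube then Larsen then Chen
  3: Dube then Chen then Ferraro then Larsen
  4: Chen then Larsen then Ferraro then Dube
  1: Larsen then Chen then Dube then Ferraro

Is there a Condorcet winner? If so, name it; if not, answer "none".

Check each pair by majority over 11 ballots:
Ferraro vs Larsen: Ferraro preferred on 3+3 = 6 ballots; Ferraro wins 6–5.
Ferraro vs Dube: 7 to 4, Ferraro.
Ferraro vs Chen: 3 to 8, Chen.
Larsen vs Dube: Larsen is ranked higher on 4+1 = 5 ballots, Dube on 6. Dube wins 6–5.
Larsen vs Chen: 3+1 = 4 for Larsen, 7 for Chen — Chen by 7–4.
Dube vs Chen: Dube is ranked higher on 3+3 = 6 ballots, Chen on 5. Dube wins 6–5.
No nominee is unbeaten: Ferraro loses to Chen; Larsen loses to Ferraro; Dube loses to Ferraro; Chen loses to Dube. In particular Ferraro beats Dube beats Chen beats Ferraro is a majority cycle — no Condorcet winner exists.

none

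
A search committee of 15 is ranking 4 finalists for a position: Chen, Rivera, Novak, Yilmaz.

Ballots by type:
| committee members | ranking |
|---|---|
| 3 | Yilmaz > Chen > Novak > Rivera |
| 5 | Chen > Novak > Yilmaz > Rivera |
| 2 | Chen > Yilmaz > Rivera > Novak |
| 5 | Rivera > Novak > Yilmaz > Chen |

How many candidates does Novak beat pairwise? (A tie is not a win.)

2

Novak against each rival (15 committee members):
Novak vs Chen: Chen, 10–5.
Novak vs Rivera: Novak preferred on 3+5 = 8 ballots; Novak wins 8–7.
Novak vs Yilmaz: Novak wins 10–5.
Novak beats Rivera, Yilmaz; loses to Chen — 2 pairwise wins.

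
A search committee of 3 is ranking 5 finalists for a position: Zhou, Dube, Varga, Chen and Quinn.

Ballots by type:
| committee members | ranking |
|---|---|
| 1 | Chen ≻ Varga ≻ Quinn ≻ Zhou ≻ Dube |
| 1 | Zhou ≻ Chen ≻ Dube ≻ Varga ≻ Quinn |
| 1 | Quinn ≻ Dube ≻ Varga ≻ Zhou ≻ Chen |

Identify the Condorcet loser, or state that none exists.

Pairwise majorities:
Zhou vs Dube: Zhou preferred on 1+1 = 2 ballots; Zhou wins 2–1.
Zhou vs Varga: Varga, 2–1.
Zhou vs Chen: 1+1 = 2 for Zhou, 1 for Chen — Zhou by 2–1.
Zhou vs Quinn: Quinn, 2–1.
Dube vs Varga: 1+1 = 2 for Dube, 1 for Varga — Dube by 2–1.
Dube vs Chen: Dube preferred on 1 ballot; Chen wins 2–1.
Dube vs Quinn: 1 for Dube, 2 for Quinn — Quinn by 2–1.
Varga vs Chen: Varga is ranked higher on 1 ballot, Chen on 2. Chen wins 2–1.
Varga vs Quinn: Varga, 2–1.
Chen vs Quinn: 1+1 = 2 for Chen, 1 for Quinn — Chen by 2–1.
Every candidate wins at least one matchup (Zhou beats Dube; Dube beats Varga; Varga beats Zhou; Chen beats Dube; Quinn beats Zhou), so there is no Condorcet loser.

none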